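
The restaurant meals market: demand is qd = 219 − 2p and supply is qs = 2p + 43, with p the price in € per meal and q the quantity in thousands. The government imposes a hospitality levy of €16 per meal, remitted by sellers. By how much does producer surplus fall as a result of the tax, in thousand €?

Before the tax: set 219 − 2p = 2p + 43 → p* = €44, q* = 131.
With the tax collected from sellers, supply shifts: qs = 2(p − 16) + 43.
Solving gives q = 115 with consumers paying €52 and sellers receiving €36 (the €16 wedge).
ΔPS is the trapezoid between Q = 115 and Q = 131 of height €8: ½ · (131 + 115) · 8 = €984.

Producer surplus falls by €984 thousand.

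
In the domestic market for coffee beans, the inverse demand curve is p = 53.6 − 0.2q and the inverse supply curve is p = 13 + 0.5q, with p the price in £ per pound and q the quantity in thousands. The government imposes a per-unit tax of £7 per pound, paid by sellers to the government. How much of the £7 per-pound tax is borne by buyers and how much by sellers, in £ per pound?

Buyers bear £2 per pound; sellers bear £5 per pound.

Rewrite in direct form: qd = 268 − 5p and qs = 2p − 26.
Before the tax: set 268 − 5p = 2p − 26 → p* = £42, q* = 58.
With the tax collected from sellers, supply shifts: qs = 2(p − 7) − 26.
New equilibrium: buyers pay £44, sellers receive £37, q = 48. (Wedge: pb − ps = 7.)
Burden on buyers: £2; on sellers: £5. (They sum to £7.)
The less price-elastic side of the market bears the larger share of a per-unit tax.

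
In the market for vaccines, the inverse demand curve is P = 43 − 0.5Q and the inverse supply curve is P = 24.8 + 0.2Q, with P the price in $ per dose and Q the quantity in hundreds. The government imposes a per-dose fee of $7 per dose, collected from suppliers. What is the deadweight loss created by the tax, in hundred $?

Inverting to Q(P) form: Qd = 86 − 2P; Qs = 5P − 124.
Without the tax, 86 − 2P = 5P − 124 gives 7P = 210, so P* = $30 and Q* = 26.
With the tax collected from suppliers, supply shifts: Qs = 5(P − 7) − 124.
Solving gives Q = 16 with buyers paying $35 and suppliers receiving $28 (the $7 wedge).
Quantity falls by |ΔQ| = |26 − 16| = 10.
DWL = ½ · t · |ΔQ| = ½ · 7 · 10 = $35.

Deadweight loss = $35 hundred.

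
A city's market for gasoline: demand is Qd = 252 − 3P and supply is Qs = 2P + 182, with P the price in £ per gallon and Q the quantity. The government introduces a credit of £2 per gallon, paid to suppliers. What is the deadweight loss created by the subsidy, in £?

Deadweight loss = £2.4.

Without the subsidy, 252 − 3P = 2P + 182 gives 5P = 70, so P* = £14 and Q* = 210.
With a per-unit subsidy paid to suppliers, each receives P + 2 per unit sold, so supply becomes Qs = 2(P + 2) + 182.
New equilibrium: buyers pay £13.2, suppliers receive £15.2, Q = 212.4. (Wedge: Pb − Ps = −2.)
Quantity rises by |ΔQ| = |210 − 212.4| = 2.4.
DWL = ½ · t · |ΔQ| = ½ · 2 · 2.4 = £2.4.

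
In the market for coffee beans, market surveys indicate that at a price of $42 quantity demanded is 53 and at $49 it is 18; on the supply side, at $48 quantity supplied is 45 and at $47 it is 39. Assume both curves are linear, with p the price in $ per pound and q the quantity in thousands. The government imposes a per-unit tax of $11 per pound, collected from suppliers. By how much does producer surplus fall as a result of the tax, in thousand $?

Producer surplus falls by $90 thousand.

Demand slope: (18 − 53)/(49 − 42) = -5, so qd = 263 − 5p.
Supply slope: (39 − 45)/(47 − 48) = 6, so qs = 6p − 243.
Without the tax, 263 − 5p = 6p − 243 gives 11p = 506, so p* = $46 and q* = 33.
With the tax collected from suppliers, supply shifts: qs = 6(p − 11) − 243.
New equilibrium: buyers pay $52, suppliers receive $41, q = 3. (Wedge: pb − ps = 11.)
ΔPS is the trapezoid between Q = 3 and Q = 33 of height $5: ½ · (33 + 3) · 5 = $90.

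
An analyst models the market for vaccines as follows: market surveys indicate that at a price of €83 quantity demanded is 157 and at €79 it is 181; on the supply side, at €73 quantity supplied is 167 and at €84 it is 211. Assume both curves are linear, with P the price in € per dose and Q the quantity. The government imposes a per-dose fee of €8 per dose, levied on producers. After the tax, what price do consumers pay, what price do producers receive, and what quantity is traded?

Consumers pay €81.2; producers receive €73.2; quantity = 167.8.

Demand slope: (181 − 157)/(79 − 83) = -6, so Qd = 655 − 6P.
Supply slope: (211 − 167)/(84 − 73) = 4, so Qs = 4P − 125.
Without the tax, 655 − 6P = 4P − 125 gives 10P = 780, so P* = €78 and Q* = 187.
With the tax collected from producers, supply shifts: Qs = 4(P − 8) − 125.
New equilibrium: consumers pay €81.2, producers receive €73.2, Q = 167.8. (Wedge: Pb − Ps = 8.)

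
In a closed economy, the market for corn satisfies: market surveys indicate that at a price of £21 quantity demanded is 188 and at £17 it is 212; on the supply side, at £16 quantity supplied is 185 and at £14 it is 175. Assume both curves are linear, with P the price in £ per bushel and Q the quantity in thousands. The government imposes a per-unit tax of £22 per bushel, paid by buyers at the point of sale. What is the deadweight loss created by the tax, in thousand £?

Demand slope: (212 − 188)/(17 − 21) = -6, so Qd = 314 − 6P.
Supply slope: (175 − 185)/(14 − 16) = 5, so Qs = 5P + 105.
Without the tax, 314 − 6P = 5P + 105 gives 11P = 209, so P* = £19 and Q* = 200.
With the tax collected from buyers, demand (in seller-price terms) shifts: Qd = 314 − 6(P + 22).
Solving gives Q = 140 with buyers paying £29 and sellers receiving £7 (the £22 wedge).
Quantity falls by |ΔQ| = |200 − 140| = 60.
DWL = ½ · t · |ΔQ| = ½ · 22 · 60 = £660.

Deadweight loss = £660 thousand.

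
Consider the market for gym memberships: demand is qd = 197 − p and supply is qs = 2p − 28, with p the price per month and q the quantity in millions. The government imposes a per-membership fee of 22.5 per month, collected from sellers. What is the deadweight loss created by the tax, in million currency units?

Before the tax: set 197 − p = 2p − 28 → p* = 75, q* = 122.
With the tax collected from sellers, supply shifts: qs = 2(p − 22.5) − 28.
New equilibrium: consumers pay 90, sellers receive 67.5, q = 107. (Wedge: pb − ps = 22.5.)
Quantity falls by |ΔQ| = |122 − 107| = 15.
DWL = ½ · t · |ΔQ| = ½ · 22.5 · 15 = 168.75.

Deadweight loss = 168.75 million.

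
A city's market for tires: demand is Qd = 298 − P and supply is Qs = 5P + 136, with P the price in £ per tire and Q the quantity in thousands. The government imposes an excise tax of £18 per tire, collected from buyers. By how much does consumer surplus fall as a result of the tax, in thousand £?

Without the tax, 298 − P = 5P + 136 gives 6P = 162, so P* = £27 and Q* = 271.
With the tax collected from buyers, demand (in seller-price terms) shifts: Qd = 298 − (P + 18).
New equilibrium: buyers pay £42, sellers receive £24, Q = 256. (Wedge: Pb − Ps = 18.)
ΔCS is the trapezoid between Q = 256 and Q = 271 of height £15: ½ · (271 + 256) · 15 = £3952.5.

Consumer surplus falls by £3952.5 thousand.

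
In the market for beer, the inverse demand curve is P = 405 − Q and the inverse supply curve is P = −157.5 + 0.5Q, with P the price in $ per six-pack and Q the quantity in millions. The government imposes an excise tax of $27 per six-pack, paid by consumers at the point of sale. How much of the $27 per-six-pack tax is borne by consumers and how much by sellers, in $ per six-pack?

Consumers bear $18 per six-pack; sellers bear $9 per six-pack.

Inverting to Q(P) form: Qd = 405 − P; Qs = 2P + 315.
Without the tax, 405 − P = 2P + 315 gives 3P = 90, so P* = $30 and Q* = 375.
With the tax collected from consumers, demand (in seller-price terms) shifts: Qd = 405 − (P + 27).
Solving gives Q = 357 with consumers paying $48 and sellers receiving $21 (the $27 wedge).
Burden on consumers: $18; on sellers: $9. (They sum to $27.)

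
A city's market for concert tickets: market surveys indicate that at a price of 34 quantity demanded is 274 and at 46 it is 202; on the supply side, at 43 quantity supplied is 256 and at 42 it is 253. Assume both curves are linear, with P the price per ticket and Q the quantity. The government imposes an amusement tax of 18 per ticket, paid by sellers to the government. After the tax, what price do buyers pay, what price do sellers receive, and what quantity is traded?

Buyers pay 45; sellers receive 27; quantity = 208.

Demand slope: (202 − 274)/(46 − 34) = -6, so Qd = 478 − 6P.
Supply slope: (253 − 256)/(42 − 43) = 3, so Qs = 3P + 127.
Before the tax: set 478 − 6P = 3P + 127 → P* = 39, Q* = 244.
With the tax collected from sellers, supply shifts: Qs = 3(P − 18) + 127.
Solving gives Q = 208 with buyers paying 45 and sellers receiving 27 (the 18 wedge).
The less price-elastic side of the market bears the larger share of a per-unit tax.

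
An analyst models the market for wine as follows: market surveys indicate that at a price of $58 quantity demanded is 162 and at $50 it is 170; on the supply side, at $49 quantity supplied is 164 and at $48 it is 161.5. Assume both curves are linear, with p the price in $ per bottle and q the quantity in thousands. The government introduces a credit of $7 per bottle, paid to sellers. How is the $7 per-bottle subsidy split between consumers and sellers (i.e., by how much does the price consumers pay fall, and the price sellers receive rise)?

Consumers gain $5 per bottle; sellers gain $2 per bottle.

Demand slope: (170 − 162)/(50 − 58) = -1, so qd = 220 − p.
Supply slope: (161.5 − 164)/(48 − 49) = 2.5, so qs = 2.5p + 41.5.
Without the subsidy, 220 − p = 2.5p + 41.5 gives 3.5p = 178.5, so p* = $51 and q* = 169.
With a per-unit subsidy paid to sellers, each receives p + 7 per unit sold, so supply becomes qs = 2.5(p + 7) + 41.5.
New equilibrium: consumers pay $46, sellers receive $53, q = 174. (Wedge: pb − ps = −7.)
Gain to consumers: $5; to sellers: $2. (They sum to $7.)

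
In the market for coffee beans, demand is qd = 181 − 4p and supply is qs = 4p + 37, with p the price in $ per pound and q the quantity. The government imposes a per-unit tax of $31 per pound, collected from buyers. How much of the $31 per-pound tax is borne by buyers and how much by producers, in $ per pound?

Before the tax: set 181 − 4p = 4p + 37 → p* = $18, q* = 109.
With the tax collected from buyers, demand (in seller-price terms) shifts: qd = 181 − 4(p + 31).
Solving gives q = 47 with buyers paying $33.5 and producers receiving $2.5 (the $31 wedge).
Burden on buyers: $15.5; on producers: $15.5. (They sum to $31.)
The less price-elastic side of the market bears the larger share of a per-unit tax.

Buyers bear $15.5 per pound; producers bear $15.5 per pound.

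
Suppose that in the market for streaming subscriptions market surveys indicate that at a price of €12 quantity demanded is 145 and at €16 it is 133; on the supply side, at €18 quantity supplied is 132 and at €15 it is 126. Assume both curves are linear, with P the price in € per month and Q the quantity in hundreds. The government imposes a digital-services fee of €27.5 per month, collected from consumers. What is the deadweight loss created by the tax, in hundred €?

Deadweight loss = €453.75 hundred.

Demand slope: (133 − 145)/(16 − 12) = -3, so Qd = 181 − 3P.
Supply slope: (126 − 132)/(15 − 18) = 2, so Qs = 2P + 96.
Without the tax, 181 − 3P = 2P + 96 gives 5P = 85, so P* = €17 and Q* = 130.
With the tax collected from consumers, demand (in seller-price terms) shifts: Qd = 181 − 3(P + 27.5).
New equilibrium: consumers pay €28, suppliers receive €0.5, Q = 97. (Wedge: Pb − Ps = 27.5.)
Quantity falls by |ΔQ| = |130 − 97| = 33.
DWL = ½ · t · |ΔQ| = ½ · 27.5 · 33 = €453.75.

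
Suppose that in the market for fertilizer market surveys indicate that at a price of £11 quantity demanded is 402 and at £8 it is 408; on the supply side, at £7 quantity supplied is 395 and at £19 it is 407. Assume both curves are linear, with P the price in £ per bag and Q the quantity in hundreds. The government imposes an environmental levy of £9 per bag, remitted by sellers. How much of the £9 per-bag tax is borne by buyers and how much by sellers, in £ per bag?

Demand slope: (408 − 402)/(8 − 11) = -2, so Qd = 424 − 2P.
Supply slope: (407 − 395)/(19 − 7) = 1, so Qs = P + 388.
Without the tax, 424 − 2P = P + 388 gives 3P = 36, so P* = £12 and Q* = 400.
With the tax collected from sellers, supply shifts: Qs = (P − 9) + 388.
New equilibrium: buyers pay £15, sellers receive £6, Q = 394. (Wedge: Pb − Ps = 9.)
Burden on buyers: £3; on sellers: £6. (They sum to £9.)
The less price-elastic side of the market bears the larger share of a per-unit tax.

Buyers bear £3 per bag; sellers bear £6 per bag.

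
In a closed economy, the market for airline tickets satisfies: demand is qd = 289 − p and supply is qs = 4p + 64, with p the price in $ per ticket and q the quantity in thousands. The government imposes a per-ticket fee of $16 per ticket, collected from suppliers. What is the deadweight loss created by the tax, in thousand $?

Before the tax: set 289 − p = 4p + 64 → p* = $45, q* = 244.
With the tax collected from suppliers, supply shifts: qs = 4(p − 16) + 64.
New equilibrium: buyers pay $57.8, suppliers receive $41.8, q = 231.2. (Wedge: pb − ps = 16.)
Quantity falls by |ΔQ| = |244 − 231.2| = 12.8.
DWL = ½ · t · |ΔQ| = ½ · 16 · 12.8 = $102.4.

Deadweight loss = $102.4 thousand.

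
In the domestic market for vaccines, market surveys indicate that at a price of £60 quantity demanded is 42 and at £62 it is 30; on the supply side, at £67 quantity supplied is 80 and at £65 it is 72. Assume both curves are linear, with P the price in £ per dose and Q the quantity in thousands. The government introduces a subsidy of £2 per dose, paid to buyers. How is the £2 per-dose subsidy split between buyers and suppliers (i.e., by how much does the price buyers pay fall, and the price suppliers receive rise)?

Demand slope: (30 − 42)/(62 − 60) = -6, so Qd = 402 − 6P.
Supply slope: (72 − 80)/(65 − 67) = 4, so Qs = 4P − 188.
Before the subsidy: set 402 − 6P = 4P − 188 → P* = £59, Q* = 48.
With a per-unit subsidy paid to buyers, each effectively pays P − 2, so demand becomes Qd = 402 − 6(P − 2).
Solving gives Q = 52.8 with buyers paying £58.2 and suppliers receiving £60.2 (the £2 wedge).
Gain to buyers: £0.8; to suppliers: £1.2. (They sum to £2.)

Buyers gain £0.8 per dose; suppliers gain £1.2 per dose.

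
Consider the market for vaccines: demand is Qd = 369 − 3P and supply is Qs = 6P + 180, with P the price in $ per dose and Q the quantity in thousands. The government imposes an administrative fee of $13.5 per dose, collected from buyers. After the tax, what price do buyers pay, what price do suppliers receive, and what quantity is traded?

Buyers pay $30; suppliers receive $16.5; quantity = 279.

Before the tax: set 369 − 3P = 6P + 180 → P* = $21, Q* = 306.
With the tax collected from buyers, demand (in seller-price terms) shifts: Qd = 369 − 3(P + 13.5).
Solving gives Q = 279 with buyers paying $30 and suppliers receiving $16.5 (the $13.5 wedge).
The less price-elastic side of the market bears the larger share of a per-unit tax.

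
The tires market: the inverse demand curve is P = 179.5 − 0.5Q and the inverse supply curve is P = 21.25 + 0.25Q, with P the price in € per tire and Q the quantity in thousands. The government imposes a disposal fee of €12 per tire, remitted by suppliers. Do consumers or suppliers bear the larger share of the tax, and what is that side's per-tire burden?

Inverting to Q(P) form: Qd = 359 − 2P; Qs = 4P − 85.
Without the tax, 359 − 2P = 4P − 85 gives 6P = 444, so P* = €74 and Q* = 211.
With the tax collected from suppliers, supply shifts: Qs = 4(P − 12) − 85.
Solving gives Q = 195 with consumers paying €82 and suppliers receiving €70 (the €12 wedge).
Per-tire burden: consumers €8, suppliers €4.
Consumers take the larger share because demand is less price-elastic here (demand slope 2 vs supply slope 4).
The less price-elastic side of the market bears the larger share of a per-unit tax.

Consumers bear the larger share: €8 per tire.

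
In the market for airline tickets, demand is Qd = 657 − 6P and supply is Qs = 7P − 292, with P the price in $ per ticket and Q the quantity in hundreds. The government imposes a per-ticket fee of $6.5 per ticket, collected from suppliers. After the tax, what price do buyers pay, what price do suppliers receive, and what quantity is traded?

Buyers pay $76.5; suppliers receive $70; quantity = 198.

Before the tax: set 657 − 6P = 7P − 292 → P* = $73, Q* = 219.
With the tax collected from suppliers, supply shifts: Qs = 7(P − 6.5) − 292.
Solving gives Q = 198 with buyers paying $76.5 and suppliers receiving $70 (the $6.5 wedge).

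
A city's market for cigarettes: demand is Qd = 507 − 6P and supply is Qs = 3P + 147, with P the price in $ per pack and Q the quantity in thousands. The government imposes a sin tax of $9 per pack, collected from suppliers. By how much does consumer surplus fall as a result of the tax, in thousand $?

Before the tax: set 507 − 6P = 3P + 147 → P* = $40, Q* = 267.
With the tax collected from suppliers, supply shifts: Qs = 3(P − 9) + 147.
Solving gives Q = 249 with consumers paying $43 and suppliers receiving $34 (the $9 wedge).
ΔCS is the trapezoid between Q = 249 and Q = 267 of height $3: ½ · (267 + 249) · 3 = $774.

Consumer surplus falls by $774 thousand.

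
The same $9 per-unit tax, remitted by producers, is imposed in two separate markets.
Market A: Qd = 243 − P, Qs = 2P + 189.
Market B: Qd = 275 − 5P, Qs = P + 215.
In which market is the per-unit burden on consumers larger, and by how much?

Market A: pre-tax P* = $18, Q* = 225; post-tax Q = 219; per-unit burden on consumers = $6.
Market B: pre-tax P* = $10, Q* = 225; post-tax Q = 217.5; per-unit burden on consumers = $1.5.
Difference: $6 vs $1.5 → market A is larger by $4.5.

Market A, by $4.5.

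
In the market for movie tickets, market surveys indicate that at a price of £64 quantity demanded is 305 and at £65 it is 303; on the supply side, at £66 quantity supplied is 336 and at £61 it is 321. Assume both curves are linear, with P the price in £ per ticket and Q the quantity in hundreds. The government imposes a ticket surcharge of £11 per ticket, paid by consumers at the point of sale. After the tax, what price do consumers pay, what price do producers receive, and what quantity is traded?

Demand slope: (303 − 305)/(65 − 64) = -2, so Qd = 433 − 2P.
Supply slope: (321 − 336)/(61 − 66) = 3, so Qs = 3P + 138.
Before the tax: set 433 − 2P = 3P + 138 → P* = £59, Q* = 315.
With the tax collected from consumers, demand (in seller-price terms) shifts: Qd = 433 − 2(P + 11).
Solving gives Q = 301.8 with consumers paying £65.6 and producers receiving £54.6 (the £11 wedge).

Consumers pay £65.6; producers receive £54.6; quantity = 301.8.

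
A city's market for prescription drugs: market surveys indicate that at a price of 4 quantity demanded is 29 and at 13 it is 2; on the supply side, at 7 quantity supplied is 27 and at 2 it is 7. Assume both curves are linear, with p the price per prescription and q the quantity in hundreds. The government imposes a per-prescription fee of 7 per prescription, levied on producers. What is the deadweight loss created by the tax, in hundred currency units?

Deadweight loss = 42 hundred.

Demand slope: (2 − 29)/(13 − 4) = -3, so qd = 41 − 3p.
Supply slope: (7 − 27)/(2 − 7) = 4, so qs = 4p − 1.
Without the tax, 41 − 3p = 4p − 1 gives 7p = 42, so p* = 6 and q* = 23.
With the tax collected from producers, supply shifts: qs = 4(p − 7) − 1.
New equilibrium: consumers pay 10, producers receive 3, q = 11. (Wedge: pb − ps = 7.)
Quantity falls by |ΔQ| = |23 − 11| = 12.
DWL = ½ · t · |ΔQ| = ½ · 7 · 12 = 42.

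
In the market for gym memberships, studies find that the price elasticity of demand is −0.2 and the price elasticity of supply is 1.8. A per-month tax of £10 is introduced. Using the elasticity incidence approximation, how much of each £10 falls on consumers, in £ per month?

Incidence ratio: consumers' share ≈ εs / (εs + |εd|) = 1.8 / (1.8 + 0.2) = 0.9.
So consumers bear ≈ 0.9 × £10 = £9; producers bear £1.

Consumers bear ≈ £9 per month.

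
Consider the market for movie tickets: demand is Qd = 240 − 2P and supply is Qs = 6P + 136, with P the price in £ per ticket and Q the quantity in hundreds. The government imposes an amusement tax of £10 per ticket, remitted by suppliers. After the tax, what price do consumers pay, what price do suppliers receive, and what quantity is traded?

Without the tax, 240 − 2P = 6P + 136 gives 8P = 104, so P* = £13 and Q* = 214.
With the tax collected from suppliers, supply shifts: Qs = 6(P − 10) + 136.
New equilibrium: consumers pay £20.5, suppliers receive £10.5, Q = 199. (Wedge: Pb − Ps = 10.)
The less price-elastic side of the market bears the larger share of a per-unit tax.

Consumers pay £20.5; suppliers receive £10.5; quantity = 199.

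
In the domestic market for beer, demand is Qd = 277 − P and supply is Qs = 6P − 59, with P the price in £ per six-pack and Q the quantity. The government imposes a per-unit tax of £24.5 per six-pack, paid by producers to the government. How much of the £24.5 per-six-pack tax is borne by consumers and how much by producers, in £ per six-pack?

Before the tax: set 277 − P = 6P − 59 → P* = £48, Q* = 229.
With the tax collected from producers, supply shifts: Qs = 6(P − 24.5) − 59.
Solving gives Q = 208 with consumers paying £69 and producers receiving £44.5 (the £24.5 wedge).
Burden on consumers: £21; on producers: £3.5. (They sum to £24.5.)

Consumers bear £21 per six-pack; producers bear £3.5 per six-pack.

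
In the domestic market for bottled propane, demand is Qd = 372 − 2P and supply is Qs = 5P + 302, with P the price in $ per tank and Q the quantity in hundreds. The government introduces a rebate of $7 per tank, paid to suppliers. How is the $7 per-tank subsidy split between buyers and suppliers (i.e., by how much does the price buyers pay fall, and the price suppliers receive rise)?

Without the subsidy, 372 − 2P = 5P + 302 gives 7P = 70, so P* = $10 and Q* = 352.
With a per-unit subsidy paid to suppliers, each receives P + 7 per unit sold, so supply becomes Qs = 5(P + 7) + 302.
Solving gives Q = 362 with buyers paying $5 and suppliers receiving $12 (the $7 wedge).
Gain to buyers: $5; to suppliers: $2. (They sum to $7.)

Buyers gain $5 per tank; suppliers gain $2 per tank.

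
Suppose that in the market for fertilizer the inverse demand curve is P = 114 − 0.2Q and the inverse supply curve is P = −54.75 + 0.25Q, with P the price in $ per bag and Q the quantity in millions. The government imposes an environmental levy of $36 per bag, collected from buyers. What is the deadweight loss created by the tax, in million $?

Rewrite in direct form: Qd = 570 − 5P and Qs = 4P + 219.
Before the tax: set 570 − 5P = 4P + 219 → P* = $39, Q* = 375.
With the tax collected from buyers, demand (in seller-price terms) shifts: Qd = 570 − 5(P + 36).
New equilibrium: buyers pay $55, producers receive $19, Q = 295. (Wedge: Pb − Ps = 36.)
Quantity falls by |ΔQ| = |375 − 295| = 80.
DWL = ½ · t · |ΔQ| = ½ · 36 · 80 = $1440.

Deadweight loss = $1440 million.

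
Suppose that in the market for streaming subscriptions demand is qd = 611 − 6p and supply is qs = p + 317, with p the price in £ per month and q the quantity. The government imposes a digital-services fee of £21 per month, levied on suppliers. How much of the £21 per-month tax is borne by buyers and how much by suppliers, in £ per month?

Buyers bear £3 per month; suppliers bear £18 per month.

Without the tax, 611 − 6p = p + 317 gives 7p = 294, so p* = £42 and q* = 359.
With the tax collected from suppliers, supply shifts: qs = (p − 21) + 317.
New equilibrium: buyers pay £45, suppliers receive £24, q = 341. (Wedge: pb − ps = 21.)
Burden on buyers: £3; on suppliers: £18. (They sum to £21.)
The less price-elastic side of the market bears the larger share of a per-unit tax.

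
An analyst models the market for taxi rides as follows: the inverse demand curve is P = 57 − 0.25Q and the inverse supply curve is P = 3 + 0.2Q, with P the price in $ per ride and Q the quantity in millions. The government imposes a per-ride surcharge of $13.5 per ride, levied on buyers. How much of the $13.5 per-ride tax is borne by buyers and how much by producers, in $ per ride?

Buyers bear $7.5 per ride; producers bear $6 per ride.

Rewrite in direct form: Qd = 228 − 4P and Qs = 5P − 15.
Without the tax, 228 − 4P = 5P − 15 gives 9P = 243, so P* = $27 and Q* = 120.
With the tax collected from buyers, demand (in seller-price terms) shifts: Qd = 228 − 4(P + 13.5).
Solving gives Q = 90 with buyers paying $34.5 and producers receiving $21 (the $13.5 wedge).
Burden on buyers: $7.5; on producers: $6. (They sum to $13.5.)
The less price-elastic side of the market bears the larger share of a per-unit tax.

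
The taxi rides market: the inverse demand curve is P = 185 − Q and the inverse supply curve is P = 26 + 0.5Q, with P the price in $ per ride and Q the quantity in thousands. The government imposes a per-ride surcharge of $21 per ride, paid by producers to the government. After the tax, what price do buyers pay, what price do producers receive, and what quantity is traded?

Rewrite in direct form: Qd = 185 − P and Qs = 2P − 52.
Before the tax: set 185 − P = 2P − 52 → P* = $79, Q* = 106.
With the tax collected from producers, supply shifts: Qs = 2(P − 21) − 52.
Solving gives Q = 92 with buyers paying $93 and producers receiving $72 (the $21 wedge).

Buyers pay $93; producers receive $72; quantity = 92.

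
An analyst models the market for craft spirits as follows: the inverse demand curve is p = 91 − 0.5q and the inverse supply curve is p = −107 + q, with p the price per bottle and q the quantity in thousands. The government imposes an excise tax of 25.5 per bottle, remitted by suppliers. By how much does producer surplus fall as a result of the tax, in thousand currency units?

Producer surplus falls by 2099.5 thousand.

Rewrite in direct form: qd = 182 − 2p and qs = p + 107.
Without the tax, 182 − 2p = p + 107 gives 3p = 75, so p* = 25 and q* = 132.
With the tax collected from suppliers, supply shifts: qs = (p − 25.5) + 107.
Solving gives q = 115 with buyers paying 33.5 and suppliers receiving 8 (the 25.5 wedge).
ΔPS is the trapezoid between Q = 115 and Q = 132 of height 17: ½ · (132 + 115) · 17 = 2099.5.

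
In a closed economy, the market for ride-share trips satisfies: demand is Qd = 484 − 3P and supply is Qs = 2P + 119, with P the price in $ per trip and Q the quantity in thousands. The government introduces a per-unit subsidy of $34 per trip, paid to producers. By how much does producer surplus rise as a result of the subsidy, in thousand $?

Producer surplus rises by $5822.16 thousand.

Before the subsidy: set 484 − 3P = 2P + 119 → P* = $73, Q* = 265.
With a per-unit subsidy paid to producers, each receives P + 34 per unit sold, so supply becomes Qs = 2(P + 34) + 119.
Solving gives Q = 305.8 with buyers paying $59.4 and producers receiving $93.4 (the $34 wedge).
ΔPS is the trapezoid between Q = 305.8 and Q = 265 of height $20.4: ½ · (265 + 305.8) · 20.4 = $5822.16.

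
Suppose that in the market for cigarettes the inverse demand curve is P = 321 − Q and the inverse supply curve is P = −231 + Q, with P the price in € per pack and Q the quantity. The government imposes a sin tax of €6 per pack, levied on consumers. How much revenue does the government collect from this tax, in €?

Tax revenue = €1638.

Rewrite in direct form: Qd = 321 − P and Qs = P + 231.
Without the tax, 321 − P = P + 231 gives 2P = 90, so P* = €45 and Q* = 276.
With the tax collected from consumers, demand (in seller-price terms) shifts: Qd = 321 − (P + 6).
New equilibrium: consumers pay €48, producers receive €42, Q = 273. (Wedge: Pb − Ps = 6.)
Revenue = t · Q = 6 · 273 = €1638.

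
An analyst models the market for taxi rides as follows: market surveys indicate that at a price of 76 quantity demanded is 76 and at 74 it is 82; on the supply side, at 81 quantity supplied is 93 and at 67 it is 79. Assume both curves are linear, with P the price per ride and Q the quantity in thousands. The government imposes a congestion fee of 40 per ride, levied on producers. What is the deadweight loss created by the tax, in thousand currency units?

Demand slope: (82 − 76)/(74 − 76) = -3, so Qd = 304 − 3P.
Supply slope: (79 − 93)/(67 − 81) = 1, so Qs = P + 12.
Before the tax: set 304 − 3P = P + 12 → P* = 73, Q* = 85.
With the tax collected from producers, supply shifts: Qs = (P − 40) + 12.
New equilibrium: consumers pay 83, producers receive 43, Q = 55. (Wedge: Pb − Ps = 40.)
Quantity falls by |ΔQ| = |85 − 55| = 30.
DWL = ½ · t · |ΔQ| = ½ · 40 · 30 = 600.

Deadweight loss = 600 thousand.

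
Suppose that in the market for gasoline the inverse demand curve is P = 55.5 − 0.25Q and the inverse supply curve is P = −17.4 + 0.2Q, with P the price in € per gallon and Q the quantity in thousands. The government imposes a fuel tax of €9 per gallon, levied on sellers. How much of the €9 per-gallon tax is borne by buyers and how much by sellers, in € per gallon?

Inverting to Q(P) form: Qd = 222 − 4P; Qs = 5P + 87.
Without the tax, 222 − 4P = 5P + 87 gives 9P = 135, so P* = €15 and Q* = 162.
With the tax collected from sellers, supply shifts: Qs = 5(P − 9) + 87.
Solving gives Q = 142 with buyers paying €20 and sellers receiving €11 (the €9 wedge).
Burden on buyers: €5; on sellers: €4. (They sum to €9.)
The less price-elastic side of the market bears the larger share of a per-unit tax.

Buyers bear €5 per gallon; sellers bear €4 per gallon.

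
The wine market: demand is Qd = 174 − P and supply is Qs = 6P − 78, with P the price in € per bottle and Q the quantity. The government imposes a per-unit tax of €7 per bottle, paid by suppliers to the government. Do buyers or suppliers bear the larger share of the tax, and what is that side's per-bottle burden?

Before the tax: set 174 − P = 6P − 78 → P* = €36, Q* = 138.
With the tax collected from suppliers, supply shifts: Qs = 6(P − 7) − 78.
Solving gives Q = 132 with buyers paying €42 and suppliers receiving €35 (the €7 wedge).
Per-bottle burden: buyers €6, suppliers €1.
Buyers take the larger share because demand is less price-elastic here (demand slope 1 vs supply slope 6).
The less price-elastic side of the market bears the larger share of a per-unit tax.

Buyers bear the larger share: €6 per bottle.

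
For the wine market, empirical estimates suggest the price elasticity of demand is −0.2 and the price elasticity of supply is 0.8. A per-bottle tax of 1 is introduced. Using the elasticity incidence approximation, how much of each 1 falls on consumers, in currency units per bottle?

Consumers bear ≈ 0.8 per bottle.

Incidence ratio: consumers' share ≈ εs / (εs + |εd|) = 0.8 / (0.8 + 0.2) = 0.8.
So consumers bear ≈ 0.8 × 1 = 0.8; suppliers bear 0.2.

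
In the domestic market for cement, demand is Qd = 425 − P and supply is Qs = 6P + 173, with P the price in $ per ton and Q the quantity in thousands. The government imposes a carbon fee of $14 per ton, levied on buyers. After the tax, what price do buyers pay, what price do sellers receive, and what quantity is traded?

Without the tax, 425 − P = 6P + 173 gives 7P = 252, so P* = $36 and Q* = 389.
With the tax collected from buyers, demand (in seller-price terms) shifts: Qd = 425 − (P + 14).
New equilibrium: buyers pay $48, sellers receive $34, Q = 377. (Wedge: Pb − Ps = 14.)
The less price-elastic side of the market bears the larger share of a per-unit tax.

Buyers pay $48; sellers receive $34; quantity = 377.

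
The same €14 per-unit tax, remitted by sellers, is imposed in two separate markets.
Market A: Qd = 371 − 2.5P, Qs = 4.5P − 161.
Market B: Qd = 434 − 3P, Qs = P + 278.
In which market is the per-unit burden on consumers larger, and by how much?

Market A: pre-tax P* = €76, Q* = 181; post-tax Q = 158.5; per-unit burden on consumers = €9.
Market B: pre-tax P* = €39, Q* = 317; post-tax Q = 306.5; per-unit burden on consumers = €3.5.
Difference: €9 vs €3.5 → market A is larger by €5.5.

Market A, by €5.5.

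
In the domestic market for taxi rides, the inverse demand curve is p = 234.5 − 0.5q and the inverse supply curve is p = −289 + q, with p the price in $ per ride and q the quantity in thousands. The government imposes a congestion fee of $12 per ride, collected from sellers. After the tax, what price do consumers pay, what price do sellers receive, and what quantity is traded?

Rewrite in direct form: qd = 469 − 2p and qs = p + 289.
Before the tax: set 469 − 2p = p + 289 → p* = $60, q* = 349.
With the tax collected from sellers, supply shifts: qs = (p − 12) + 289.
Solving gives q = 341 with consumers paying $64 and sellers receiving $52 (the $12 wedge).
The less price-elastic side of the market bears the larger share of a per-unit tax.

Consumers pay $64; sellers receive $52; quantity = 341.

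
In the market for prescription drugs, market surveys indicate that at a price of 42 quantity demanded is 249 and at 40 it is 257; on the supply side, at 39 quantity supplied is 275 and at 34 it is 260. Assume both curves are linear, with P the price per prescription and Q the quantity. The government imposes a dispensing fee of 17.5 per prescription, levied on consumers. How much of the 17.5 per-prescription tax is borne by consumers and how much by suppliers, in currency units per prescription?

Demand slope: (257 − 249)/(40 − 42) = -4, so Qd = 417 − 4P.
Supply slope: (260 − 275)/(34 − 39) = 3, so Qs = 3P + 158.
Without the tax, 417 − 4P = 3P + 158 gives 7P = 259, so P* = 37 and Q* = 269.
With the tax collected from consumers, demand (in seller-price terms) shifts: Qd = 417 − 4(P + 17.5).
Solving gives Q = 239 with consumers paying 44.5 and suppliers receiving 27 (the 17.5 wedge).
Burden on consumers: 7.5; on suppliers: 10. (They sum to 17.5.)
The less price-elastic side of the market bears the larger share of a per-unit tax.

Consumers bear 7.5 per prescription; suppliers bear 10 per prescription.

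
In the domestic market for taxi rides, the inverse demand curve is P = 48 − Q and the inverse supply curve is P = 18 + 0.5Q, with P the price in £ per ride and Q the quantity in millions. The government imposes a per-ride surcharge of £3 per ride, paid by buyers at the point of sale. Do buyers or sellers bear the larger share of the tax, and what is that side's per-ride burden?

Rewrite in direct form: Qd = 48 − P and Qs = 2P − 36.
Without the tax, 48 − P = 2P − 36 gives 3P = 84, so P* = £28 and Q* = 20.
With the tax collected from buyers, demand (in seller-price terms) shifts: Qd = 48 − (P + 3).
Solving gives Q = 18 with buyers paying £30 and sellers receiving £27 (the £3 wedge).
Per-ride burden: buyers £2, sellers £1.
Buyers take the larger share because demand is less price-elastic here (demand slope 1 vs supply slope 2).
The less price-elastic side of the market bears the larger share of a per-unit tax.

Buyers bear the larger share: £2 per ride.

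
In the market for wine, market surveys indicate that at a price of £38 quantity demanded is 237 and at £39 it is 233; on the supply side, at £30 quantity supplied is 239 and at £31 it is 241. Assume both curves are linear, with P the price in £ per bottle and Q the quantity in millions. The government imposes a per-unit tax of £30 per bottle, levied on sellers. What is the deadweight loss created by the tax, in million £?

Demand slope: (233 − 237)/(39 − 38) = -4, so Qd = 389 − 4P.
Supply slope: (241 − 239)/(31 − 30) = 2, so Qs = 2P + 179.
Before the tax: set 389 − 4P = 2P + 179 → P* = £35, Q* = 249.
With the tax collected from sellers, supply shifts: Qs = 2(P − 30) + 179.
Solving gives Q = 209 with consumers paying £45 and sellers receiving £15 (the £30 wedge).
Quantity falls by |ΔQ| = |249 − 209| = 40.
DWL = ½ · t · |ΔQ| = ½ · 30 · 40 = £600.

Deadweight loss = £600 million.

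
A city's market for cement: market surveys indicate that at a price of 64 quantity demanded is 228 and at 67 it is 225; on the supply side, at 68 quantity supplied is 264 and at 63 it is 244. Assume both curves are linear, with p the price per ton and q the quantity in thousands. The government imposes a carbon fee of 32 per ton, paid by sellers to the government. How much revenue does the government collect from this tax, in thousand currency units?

Demand slope: (225 − 228)/(67 − 64) = -1, so qd = 292 − p.
Supply slope: (244 − 264)/(63 − 68) = 4, so qs = 4p − 8.
Without the tax, 292 − p = 4p − 8 gives 5p = 300, so p* = 60 and q* = 232.
With the tax collected from sellers, supply shifts: qs = 4(p − 32) − 8.
Solving gives q = 206.4 with buyers paying 85.6 and sellers receiving 53.6 (the 32 wedge).
Revenue = t · Q = 32 · 206.4 = 6604.8.

Tax revenue = 6604.8 thousand.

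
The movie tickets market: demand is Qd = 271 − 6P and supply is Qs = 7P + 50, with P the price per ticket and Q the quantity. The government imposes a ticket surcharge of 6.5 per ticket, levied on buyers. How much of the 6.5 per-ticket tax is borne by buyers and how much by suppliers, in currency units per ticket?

Buyers bear 3.5 per ticket; suppliers bear 3 per ticket.

Before the tax: set 271 − 6P = 7P + 50 → P* = 17, Q* = 169.
With the tax collected from buyers, demand (in seller-price terms) shifts: Qd = 271 − 6(P + 6.5).
Solving gives Q = 148 with buyers paying 20.5 and suppliers receiving 14 (the 6.5 wedge).
Burden on buyers: 3.5; on suppliers: 3. (They sum to 6.5.)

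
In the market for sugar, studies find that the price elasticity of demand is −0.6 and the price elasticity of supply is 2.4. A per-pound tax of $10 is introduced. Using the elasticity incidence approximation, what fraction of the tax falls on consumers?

Incidence ratio: consumers' share ≈ εs / (εs + |εd|) = 2.4 / (2.4 + 0.6) = 0.8.
Supply is the more elastic side, so consumers bear the larger share.

Consumers' share ≈ 0.8.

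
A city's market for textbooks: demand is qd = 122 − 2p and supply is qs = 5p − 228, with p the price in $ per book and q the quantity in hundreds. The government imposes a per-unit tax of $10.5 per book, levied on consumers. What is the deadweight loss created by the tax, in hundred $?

Deadweight loss = $78.75 hundred.

Before the tax: set 122 − 2p = 5p − 228 → p* = $50, q* = 22.
With the tax collected from consumers, demand (in seller-price terms) shifts: qd = 122 − 2(p + 10.5).
Solving gives q = 7 with consumers paying $57.5 and producers receiving $47 (the $10.5 wedge).
Quantity falls by |ΔQ| = |22 − 7| = 15.
DWL = ½ · t · |ΔQ| = ½ · 10.5 · 15 = $78.75.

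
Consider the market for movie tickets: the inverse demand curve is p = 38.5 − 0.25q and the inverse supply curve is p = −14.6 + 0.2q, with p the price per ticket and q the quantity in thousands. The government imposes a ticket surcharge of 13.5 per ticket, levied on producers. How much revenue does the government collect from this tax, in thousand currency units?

Rewrite in direct form: qd = 154 − 4p and qs = 5p + 73.
Without the tax, 154 − 4p = 5p + 73 gives 9p = 81, so p* = 9 and q* = 118.
With the tax collected from producers, supply shifts: qs = 5(p − 13.5) + 73.
New equilibrium: consumers pay 16.5, producers receive 3, q = 88. (Wedge: pb − ps = 13.5.)
Revenue = t · Q = 13.5 · 88 = 1188.

Tax revenue = 1188 thousand.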